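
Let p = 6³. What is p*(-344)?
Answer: -74304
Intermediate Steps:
p = 216
p*(-344) = 216*(-344) = -74304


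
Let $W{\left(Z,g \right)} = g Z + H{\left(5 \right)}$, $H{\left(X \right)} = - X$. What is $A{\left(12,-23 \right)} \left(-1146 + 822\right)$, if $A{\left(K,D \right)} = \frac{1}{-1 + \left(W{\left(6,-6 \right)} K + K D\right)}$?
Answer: $\frac{324}{769} \approx 0.42133$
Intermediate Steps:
$W{\left(Z,g \right)} = -5 + Z g$ ($W{\left(Z,g \right)} = g Z - 5 = Z g - 5 = -5 + Z g$)
$A{\left(K,D \right)} = \frac{1}{-1 - 41 K + D K}$ ($A{\left(K,D \right)} = \frac{1}{-1 + \left(\left(-5 + 6 \left(-6\right)\right) K + K D\right)} = \frac{1}{-1 + \left(\left(-5 - 36\right) K + D K\right)} = \frac{1}{-1 + \left(- 41 K + D K\right)} = \frac{1}{-1 - 41 K + D K}$)
$A{\left(12,-23 \right)} \left(-1146 + 822\right) = \frac{-1146 + 822}{-1 - 492 - 276} = \frac{1}{-1 - 492 - 276} \left(-324\right) = \frac{1}{-769} \left(-324\right) = \left(- \frac{1}{769}\right) \left(-324\right) = \frac{324}{769}$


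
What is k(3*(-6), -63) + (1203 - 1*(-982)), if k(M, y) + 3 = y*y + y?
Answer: 6088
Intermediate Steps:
k(M, y) = -3 + y + y² (k(M, y) = -3 + (y*y + y) = -3 + (y² + y) = -3 + (y + y²) = -3 + y + y²)
k(3*(-6), -63) + (1203 - 1*(-982)) = (-3 - 63 + (-63)²) + (1203 - 1*(-982)) = (-3 - 63 + 3969) + (1203 + 982) = 3903 + 2185 = 6088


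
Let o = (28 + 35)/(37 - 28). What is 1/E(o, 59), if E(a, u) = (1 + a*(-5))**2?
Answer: 1/1156 ≈ 0.00086505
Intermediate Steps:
o = 7 (o = 63/9 = 63*(1/9) = 7)
E(a, u) = (1 - 5*a)**2
1/E(o, 59) = 1/((-1 + 5*7)**2) = 1/((-1 + 35)**2) = 1/(34**2) = 1/1156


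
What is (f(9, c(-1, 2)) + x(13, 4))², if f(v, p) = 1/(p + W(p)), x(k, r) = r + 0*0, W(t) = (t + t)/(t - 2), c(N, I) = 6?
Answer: 1369/81 ≈ 16.901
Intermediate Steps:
W(t) = 2*t/(-2 + t) (W(t) = (2*t)/(-2 + t) = 2*t/(-2 + t))
x(k, r) = r (x(k, r) = r + 0 = r)
f(v, p) = 1/(p + 2*p/(-2 + p))
(f(9, c(-1, 2)) + x(13, 4))² = ((-2 + 6)/6² + 4)² = ((1/36)*4 + 4)² = (⅑ + 4)² = (37/9)² = 1369/81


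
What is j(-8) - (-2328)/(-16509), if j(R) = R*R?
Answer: 351416/5503 ≈ 63.859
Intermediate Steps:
j(R) = R**2
j(-8) - (-2328)/(-16509) = (-8)**2 - (-2328)/(-16509) = 64 - (-2328)*(-1)/16509 = 64 - 1*776/5503 = 64 - 776/5503 = 351416/5503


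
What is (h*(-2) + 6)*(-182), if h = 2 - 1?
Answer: -728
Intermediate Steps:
h = 1
(h*(-2) + 6)*(-182) = (1*(-2) + 6)*(-182) = (-2 + 6)*(-182) = 4*(-182) = -728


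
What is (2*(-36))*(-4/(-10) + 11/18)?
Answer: -364/5 ≈ -72.800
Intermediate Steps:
(2*(-36))*(-4/(-10) + 11/18) = -72*(-4*(-⅒) + 11*(1/18)) = -72*(⅖ + 11/18) = -72*91/90 = -364/5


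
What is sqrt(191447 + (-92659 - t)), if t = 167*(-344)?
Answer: 2*sqrt(39059) ≈ 395.27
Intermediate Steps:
t = -57448
sqrt(191447 + (-92659 - t)) = sqrt(191447 + (-92659 - 1*(-57448))) = sqrt(191447 + (-92659 + 57448)) = sqrt(191447 - 35211) = sqrt(156236) = 2*sqrt(39059)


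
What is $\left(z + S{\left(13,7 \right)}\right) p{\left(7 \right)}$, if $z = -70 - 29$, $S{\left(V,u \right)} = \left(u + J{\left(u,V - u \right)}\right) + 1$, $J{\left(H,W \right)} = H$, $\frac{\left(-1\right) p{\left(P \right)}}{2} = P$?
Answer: $1176$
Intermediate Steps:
$p{\left(P \right)} = - 2 P$
$S{\left(V,u \right)} = 1 + 2 u$ ($S{\left(V,u \right)} = \left(u + u\right) + 1 = 2 u + 1 = 1 + 2 u$)
$z = -99$ ($z = -70 - 29 = -99$)
$\left(z + S{\left(13,7 \right)}\right) p{\left(7 \right)} = \left(-99 + \left(1 + 2 \cdot 7\right)\right) \left(\left(-2\right) 7\right) = \left(-99 + \left(1 + 14\right)\right) \left(-14\right) = \left(-99 + 15\right) \left(-14\right) = \left(-84\right) \left(-14\right) = 1176$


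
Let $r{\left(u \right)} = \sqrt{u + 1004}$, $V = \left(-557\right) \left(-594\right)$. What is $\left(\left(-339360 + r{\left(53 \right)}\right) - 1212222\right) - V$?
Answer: $-1882440 + \sqrt{1057} \approx -1.8824 \cdot 10^{6}$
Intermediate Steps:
$V = 330858$
$r{\left(u \right)} = \sqrt{1004 + u}$
$\left(\left(-339360 + r{\left(53 \right)}\right) - 1212222\right) - V = \left(\left(-339360 + \sqrt{1004 + 53}\right) - 1212222\right) - 330858 = \left(\left(-339360 + \sqrt{1057}\right) - 1212222\right) - 330858 = \left(-1551582 + \sqrt{1057}\right) - 330858 = -1882440 + \sqrt{1057}$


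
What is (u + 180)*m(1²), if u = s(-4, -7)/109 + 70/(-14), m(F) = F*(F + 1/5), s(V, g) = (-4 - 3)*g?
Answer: 114744/545 ≈ 210.54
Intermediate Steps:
s(V, g) = -7*g
m(F) = F*(⅕ + F) (m(F) = F*(F + ⅕) = F*(⅕ + F))
u = -496/109 (u = -7*(-7)/109 + 70/(-14) = 49*(1/109) + 70*(-1/14) = 49/109 - 5 = -496/109 ≈ -4.5505)
(u + 180)*m(1²) = (-496/109 + 180)*(1²*(⅕ + 1²)) = 19124*(1*(⅕ + 1))/109 = 19124*(1*(6/5))/109 = (19124/109)*(6/5) = 114744/545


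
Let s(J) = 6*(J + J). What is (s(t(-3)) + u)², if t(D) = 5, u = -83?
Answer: 529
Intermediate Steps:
s(J) = 12*J (s(J) = 6*(2*J) = 12*J)
(s(t(-3)) + u)² = (12*5 - 83)² = (60 - 83)² = (-23)² = 529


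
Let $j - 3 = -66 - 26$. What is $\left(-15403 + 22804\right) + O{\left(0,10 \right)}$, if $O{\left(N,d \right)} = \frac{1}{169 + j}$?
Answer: $\frac{592081}{80} \approx 7401.0$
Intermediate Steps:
$j = -89$ ($j = 3 - 92 = -89$)
$O{\left(N,d \right)} = \frac{1}{80}$ ($O{\left(N,d \right)} = \frac{1}{169 - 89} = \frac{1}{80}$)
$\left(-15403 + 22804\right) + O{\left(0,10 \right)} = \left(-15403 + 22804\right) + \frac{1}{80} = 7401 + \frac{1}{80} = \frac{592081}{80}$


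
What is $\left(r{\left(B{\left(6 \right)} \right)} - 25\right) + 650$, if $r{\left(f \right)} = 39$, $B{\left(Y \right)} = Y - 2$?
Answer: $664$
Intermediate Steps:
$B{\left(Y \right)} = -2 + Y$
$\left(r{\left(B{\left(6 \right)} \right)} - 25\right) + 650 = \left(39 - 25\right) + 650 = 14 + 650 = 664$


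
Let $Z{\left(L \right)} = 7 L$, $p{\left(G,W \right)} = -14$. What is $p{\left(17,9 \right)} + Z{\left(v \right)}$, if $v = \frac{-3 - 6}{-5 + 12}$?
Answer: $-23$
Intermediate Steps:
$v = - \frac{9}{7} \approx -1.2857$
$p{\left(17,9 \right)} + Z{\left(v \right)} = -14 + 7 \left(- \frac{9}{7}\right) = -14 - 9 = -23$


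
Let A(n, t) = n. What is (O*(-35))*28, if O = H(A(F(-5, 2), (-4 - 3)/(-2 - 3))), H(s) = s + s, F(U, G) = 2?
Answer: -3920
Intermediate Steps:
H(s) = 2*s
O = 4 (O = 2*2 = 4)
(O*(-35))*28 = (4*(-35))*28 = -140*28 = -3920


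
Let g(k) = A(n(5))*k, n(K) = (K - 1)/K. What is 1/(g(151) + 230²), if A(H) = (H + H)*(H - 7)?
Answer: 25/1285052 ≈ 1.9454e-5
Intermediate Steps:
n(K) = (-1 + K)/K
A(H) = 2*H*(-7 + H) (A(H) = (2*H)*(-7 + H) = 2*H*(-7 + H))
g(k) = -248*k/25 (g(k) = (2*((-1 + 5)/5)*(-7 + (-1 + 5)/5))*k = (2*((⅕)*4)*(-7 + (⅕)*4))*k = (2*(⅘)*(-7 + ⅘))*k = (2*(⅘)*(-31/5))*k = -248*k/25)
1/(g(151) + 230²) = 1/(-248/25*151 + 230²) = 1/(-37448/25 + 52900) = 1/(1285052/25) = 25/1285052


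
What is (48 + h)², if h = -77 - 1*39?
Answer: 4624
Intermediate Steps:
h = -116 (h = -77 - 39 = -116)
(48 + h)² = (48 - 116)² = (-68)² = 4624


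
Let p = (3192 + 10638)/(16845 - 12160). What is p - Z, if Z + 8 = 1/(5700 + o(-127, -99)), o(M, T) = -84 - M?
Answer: 58933729/5381191 ≈ 10.952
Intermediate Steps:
Z = -45943/5743 (Z = -8 + 1/(5700 + (-84 - 1*(-127))) = -8 + 1/(5700 + (-84 + 127)) = -8 + 1/(5700 + 43) = -8 + 1/5743 = -45943/5743 ≈ -7.9998)
p = 2766/937 (p = 13830/4685 = 13830*(1/4685) = 2766/937 ≈ 2.9520)
p - Z = 2766/937 - 1*(-45943/5743) = 2766/937 + 45943/5743 = 58933729/5381191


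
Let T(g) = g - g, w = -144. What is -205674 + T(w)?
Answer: -205674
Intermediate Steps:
T(g) = 0
-205674 + T(w) = -205674 + 0 = -205674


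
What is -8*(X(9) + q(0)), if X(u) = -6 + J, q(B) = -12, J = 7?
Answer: 88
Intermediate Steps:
X(u) = 1 (X(u) = -6 + 7 = 1)
-8*(X(9) + q(0)) = -8*(1 - 12) = -8*(-11) = 88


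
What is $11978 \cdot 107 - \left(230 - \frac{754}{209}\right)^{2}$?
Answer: $\frac{53744775070}{43681} \approx 1.2304 \cdot 10^{6}$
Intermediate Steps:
$11978 \cdot 107 - \left(230 - \frac{754}{209}\right)^{2} = 1281646 - \left(230 - \frac{754}{209}\right)^{2} = 1281646 - \left(\frac{47316}{209}\right)^{2} = 1281646 - \frac{2238803856}{43681} = \frac{53744775070}{43681}$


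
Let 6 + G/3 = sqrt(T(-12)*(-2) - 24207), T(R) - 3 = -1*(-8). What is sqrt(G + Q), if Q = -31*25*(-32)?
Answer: sqrt(24782 + 3*I*sqrt(24229)) ≈ 157.43 + 1.483*I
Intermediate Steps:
T(R) = 11 (T(R) = 3 - 1*(-8) = 3 + 8 = 11)
Q = 24800 (Q = -775*(-32) = 24800)
G = -18 + 3*I*sqrt(24229) (G = -18 + 3*sqrt(11*(-2) - 24207) = -18 + 3*sqrt(-22 - 24207) = -18 + 3*sqrt(-24229) = -18 + 3*(I*sqrt(24229)) = -18 + 3*I*sqrt(24229) ≈ -18.0 + 466.97*I)
sqrt(G + Q) = sqrt((-18 + 3*I*sqrt(24229)) + 24800) = sqrt(24782 + 3*I*sqrt(24229))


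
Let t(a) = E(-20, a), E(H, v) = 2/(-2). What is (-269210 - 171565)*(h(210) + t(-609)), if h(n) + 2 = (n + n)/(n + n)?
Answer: 881550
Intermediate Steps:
E(H, v) = -1 (E(H, v) = 2*(-1/2) = -1)
t(a) = -1
h(n) = -1 (h(n) = -2 + (n + n)/(n + n) = -2 + (2*n)/((2*n)) = -2 + (2*n)*(1/(2*n)) = -2 + 1 = -1)
(-269210 - 171565)*(h(210) + t(-609)) = (-269210 - 171565)*(-1 - 1) = -440775*(-2) = 881550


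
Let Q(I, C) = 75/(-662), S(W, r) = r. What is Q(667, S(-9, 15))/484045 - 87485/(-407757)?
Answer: 5606693895275/26132150387406 ≈ 0.21455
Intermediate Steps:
Q(I, C) = -75/662 (Q(I, C) = 75*(-1/662) = -75/662)
Q(667, S(-9, 15))/484045 - 87485/(-407757) = -75/662/484045 - 87485/(-407757) = -75/662*1/484045 - 87485*(-1/407757) = -15/64087558 + 87485/407757 = 5606693895275/26132150387406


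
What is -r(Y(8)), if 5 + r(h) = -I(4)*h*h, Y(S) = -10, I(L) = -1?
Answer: -95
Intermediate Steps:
r(h) = -5 + h**2 (r(h) = -5 - (-h)*h = -5 - (-1)*h**2 = -5 + h**2)
-r(Y(8)) = -(-5 + (-10)**2) = -(-5 + 100) = -1*95 = -95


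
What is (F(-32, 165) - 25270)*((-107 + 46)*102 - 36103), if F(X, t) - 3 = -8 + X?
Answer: 1071118775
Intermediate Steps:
F(X, t) = -5 + X (F(X, t) = 3 + (-8 + X) = -5 + X)
(F(-32, 165) - 25270)*((-107 + 46)*102 - 36103) = ((-5 - 32) - 25270)*((-107 + 46)*102 - 36103) = (-37 - 25270)*(-61*102 - 36103) = -25307*(-6222 - 36103) = -25307*(-42325) = 1071118775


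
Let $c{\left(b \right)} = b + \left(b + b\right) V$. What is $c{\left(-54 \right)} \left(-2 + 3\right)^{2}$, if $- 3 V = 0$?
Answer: $-54$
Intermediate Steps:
$V = 0$ ($V = \left(- \frac{1}{3}\right) 0 = 0$)
$c{\left(b \right)} = b$ ($c{\left(b \right)} = b + \left(b + b\right) 0 = b + 2 b 0 = b + 0 = b$)
$c{\left(-54 \right)} \left(-2 + 3\right)^{2} = - 54 \left(-2 + 3\right)^{2} = - 54 \cdot 1^{2} = \left(-54\right) 1 = -54$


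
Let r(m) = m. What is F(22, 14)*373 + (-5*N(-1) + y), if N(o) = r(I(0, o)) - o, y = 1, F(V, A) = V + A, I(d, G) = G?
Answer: 13429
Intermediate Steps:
F(V, A) = A + V
N(o) = 0 (N(o) = o - o = 0)
F(22, 14)*373 + (-5*N(-1) + y) = (14 + 22)*373 + (-5*0 + 1) = 36*373 + (0 + 1) = 13428 + 1 = 13429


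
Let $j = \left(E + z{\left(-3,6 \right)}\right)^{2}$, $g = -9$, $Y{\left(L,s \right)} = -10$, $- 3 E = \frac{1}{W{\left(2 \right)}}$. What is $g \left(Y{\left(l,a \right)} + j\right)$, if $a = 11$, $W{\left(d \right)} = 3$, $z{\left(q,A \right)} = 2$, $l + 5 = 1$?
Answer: $\frac{521}{9} \approx 57.889$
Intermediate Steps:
$l = -4$ ($l = -5 + 1 = -4$)
$E = - \frac{1}{9}$ ($E = - \frac{1}{3 \cdot 3} = \left(- \frac{1}{3}\right) \frac{1}{3} = - \frac{1}{9} \approx -0.11111$)
$j = \frac{289}{81}$ ($j = \left(- \frac{1}{9} + 2\right)^{2} = \left(\frac{17}{9}\right)^{2} = \frac{289}{81} \approx 3.5679$)
$g \left(Y{\left(l,a \right)} + j\right) = - 9 \left(-10 + \frac{289}{81}\right) = \left(-9\right) \left(- \frac{521}{81}\right) = \frac{521}{9}$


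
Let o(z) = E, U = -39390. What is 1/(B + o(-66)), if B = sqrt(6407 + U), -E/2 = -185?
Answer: 370/169883 - I*sqrt(32983)/169883 ≈ 0.002178 - 0.001069*I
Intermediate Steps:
E = 370 (E = -2*(-185) = 370)
o(z) = 370
B = I*sqrt(32983) (B = sqrt(6407 - 39390) = sqrt(-32983) = I*sqrt(32983) ≈ 181.61*I)
1/(B + o(-66)) = 1/(I*sqrt(32983) + 370) = 1/(370 + I*sqrt(32983))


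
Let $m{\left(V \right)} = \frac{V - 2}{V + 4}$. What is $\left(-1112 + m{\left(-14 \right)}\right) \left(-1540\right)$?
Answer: $1710016$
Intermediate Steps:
$m{\left(V \right)} = \frac{-2 + V}{4 + V}$
$\left(-1112 + m{\left(-14 \right)}\right) \left(-1540\right) = \left(-1112 + \frac{-2 - 14}{4 - 14}\right) \left(-1540\right) = \left(-1112 + \frac{1}{-10} \left(-16\right)\right) \left(-1540\right) = \left(-1112 - - \frac{8}{5}\right) \left(-1540\right) = \left(-1112 + \frac{8}{5}\right) \left(-1540\right) = \left(- \frac{5552}{5}\right) \left(-1540\right) = 1710016$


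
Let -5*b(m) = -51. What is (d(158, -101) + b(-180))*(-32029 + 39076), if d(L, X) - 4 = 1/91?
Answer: 45565902/455 ≈ 1.0014e+5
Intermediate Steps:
d(L, X) = 365/91 (d(L, X) = 4 + 1/91 = 365/91)
b(m) = 51/5 (b(m) = -⅕*(-51) = 51/5)
(d(158, -101) + b(-180))*(-32029 + 39076) = (365/91 + 51/5)*(-32029 + 39076) = (6466/455)*7047 = 45565902/455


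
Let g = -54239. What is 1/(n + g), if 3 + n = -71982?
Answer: -1/126224 ≈ -7.9224e-6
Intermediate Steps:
n = -71985 (n = -3 - 71982 = -71985)
1/(n + g) = 1/(-71985 - 54239) = 1/(-126224) = -1/126224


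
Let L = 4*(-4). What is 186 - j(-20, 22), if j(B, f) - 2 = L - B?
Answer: 180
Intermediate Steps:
L = -16
j(B, f) = -14 - B (j(B, f) = 2 + (-16 - B) = -14 - B)
186 - j(-20, 22) = 186 - (-14 - 1*(-20)) = 186 - (-14 + 20) = 186 - 1*6 = 186 - 6 = 180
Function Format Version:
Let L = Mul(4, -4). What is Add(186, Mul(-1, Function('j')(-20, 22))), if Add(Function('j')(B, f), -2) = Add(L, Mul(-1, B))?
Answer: 180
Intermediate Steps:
L = -16
Function('j')(B, f) = Add(-14, Mul(-1, B)) (Function('j')(B, f) = Add(2, Add(-16, Mul(-1, B))) = Add(-14, Mul(-1, B)))
Add(186, Mul(-1, Function('j')(-20, 22))) = Add(186, Mul(-1, Add(-14, Mul(-1, -20)))) = Add(186, Mul(-1, Add(-14, 20))) = Add(186, Mul(-1, 6)) = Add(186, -6) = 180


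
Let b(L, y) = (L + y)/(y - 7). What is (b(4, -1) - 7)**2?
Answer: 3481/64 ≈ 54.391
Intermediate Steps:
b(L, y) = (L + y)/(-7 + y)
(b(4, -1) - 7)**2 = ((4 - 1)/(-7 - 1) - 7)**2 = (3/(-8) - 7)**2 = (-1/8*3 - 7)**2 = (-3/8 - 7)**2 = (-59/8)**2 = 3481/64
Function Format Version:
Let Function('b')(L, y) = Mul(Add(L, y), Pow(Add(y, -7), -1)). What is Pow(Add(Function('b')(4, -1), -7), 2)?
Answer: Rational(3481, 64) ≈ 54.391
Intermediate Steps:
Function('b')(L, y) = Mul(Pow(Add(-7, y), -1), Add(L, y)) (Function('b')(L, y) = Mul(Add(L, y), Pow(Add(-7, y), -1)) = Mul(Pow(Add(-7, y), -1), Add(L, y)))
Pow(Add(Function('b')(4, -1), -7), 2) = Pow(Add(Mul(Pow(Add(-7, -1), -1), Add(4, -1)), -7), 2) = Pow(Add(Mul(Pow(-8, -1), 3), -7), 2) = Pow(Add(Mul(Rational(-1, 8), 3), -7), 2) = Pow(Add(Rational(-3, 8), -7), 2) = Pow(Rational(-59, 8), 2) = Rational(3481, 64)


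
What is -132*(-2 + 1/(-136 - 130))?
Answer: 35178/133 ≈ 264.50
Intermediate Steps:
-132*(-2 + 1/(-136 - 130)) = -132*(-2 + 1/(-266)) = -132*(-2 - 1/266) = -132*(-533/266) = 35178/133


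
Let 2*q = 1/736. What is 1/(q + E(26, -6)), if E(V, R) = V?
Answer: 1472/38273 ≈ 0.038461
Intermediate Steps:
q = 1/1472 (q = (½)/736 = (½)*(1/736) = 1/1472 ≈ 0.00067935)
1/(q + E(26, -6)) = 1/(1/1472 + 26) = 1/(38273/1472) = 1472/38273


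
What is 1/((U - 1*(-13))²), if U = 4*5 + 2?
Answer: 1/1225 ≈ 0.00081633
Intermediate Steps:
U = 22 (U = 20 + 2 = 22)
1/((U - 1*(-13))²) = 1/((22 - 1*(-13))²) = 1/((22 + 13)²) = 1/(35²) = 1/1225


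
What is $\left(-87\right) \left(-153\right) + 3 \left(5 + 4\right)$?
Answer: $13338$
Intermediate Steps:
$\left(-87\right) \left(-153\right) + 3 \left(5 + 4\right) = 13311 + 3 \cdot 9 = 13311 + 27 = 13338$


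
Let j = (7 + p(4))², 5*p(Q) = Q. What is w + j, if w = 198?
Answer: 6471/25 ≈ 258.84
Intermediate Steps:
p(Q) = Q/5
j = 1521/25 (j = (7 + (⅕)*4)² = (7 + ⅘)² = (39/5)² = 1521/25 ≈ 60.840)
w + j = 198 + 1521/25 = 6471/25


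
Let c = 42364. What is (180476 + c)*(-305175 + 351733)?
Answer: 10374984720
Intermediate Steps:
(180476 + c)*(-305175 + 351733) = (180476 + 42364)*(-305175 + 351733) = 222840*46558 = 10374984720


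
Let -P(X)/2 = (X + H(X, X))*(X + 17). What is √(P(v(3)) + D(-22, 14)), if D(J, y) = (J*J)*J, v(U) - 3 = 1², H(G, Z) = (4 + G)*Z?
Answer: 8*I*√190 ≈ 110.27*I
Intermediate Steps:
H(G, Z) = Z*(4 + G)
v(U) = 4 (v(U) = 3 + 1² = 3 + 1 = 4)
D(J, y) = J³ (D(J, y) = J²*J = J³)
P(X) = -2*(17 + X)*(X + X*(4 + X)) (P(X) = -2*(X + X*(4 + X))*(X + 17) = -2*(X + X*(4 + X))*(17 + X) = -2*(17 + X)*(X + X*(4 + X)))
√(P(v(3)) + D(-22, 14)) = √(2*4*(-85 - 1*4² - 22*4) + (-22)³) = √(2*4*(-85 - 1*16 - 88) - 10648) = √(2*4*(-85 - 16 - 88) - 10648) = √(2*4*(-189) - 10648) = √(-1512 - 10648) = √(-12160) = 8*I*√190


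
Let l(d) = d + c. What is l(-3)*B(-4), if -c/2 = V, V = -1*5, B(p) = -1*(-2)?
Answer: 14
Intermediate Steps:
B(p) = 2
V = -5
c = 10 (c = -2*(-5) = 10)
l(d) = 10 + d (l(d) = d + 10 = 10 + d)
l(-3)*B(-4) = (10 - 3)*2 = 7*2 = 14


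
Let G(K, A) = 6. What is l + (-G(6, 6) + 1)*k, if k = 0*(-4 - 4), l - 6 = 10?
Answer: 16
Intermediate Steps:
l = 16 (l = 6 + 10 = 16)
k = 0 (k = 0*(-8) = 0)
l + (-G(6, 6) + 1)*k = 16 + (-1*6 + 1)*0 = 16 + (-6 + 1)*0 = 16 - 5*0 = 16 + 0 = 16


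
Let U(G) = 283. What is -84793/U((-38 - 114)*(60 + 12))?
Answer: -84793/283 ≈ -299.62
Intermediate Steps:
-84793/U((-38 - 114)*(60 + 12)) = -84793/283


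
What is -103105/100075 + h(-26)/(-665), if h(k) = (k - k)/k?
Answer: -20621/20015 ≈ -1.0303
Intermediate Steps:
h(k) = 0 (h(k) = 0/k = 0)
-103105/100075 + h(-26)/(-665) = -103105/100075 + 0/(-665) = -103105*1/100075 + 0*(-1/665) = -20621/20015 + 0 = -20621/20015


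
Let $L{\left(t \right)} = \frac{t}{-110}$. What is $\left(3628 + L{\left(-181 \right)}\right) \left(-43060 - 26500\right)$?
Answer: $- \frac{2777259516}{11} \approx -2.5248 \cdot 10^{8}$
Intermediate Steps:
$L{\left(t \right)} = - \frac{t}{110}$ ($L{\left(t \right)} = t \left(- \frac{1}{110}\right) = - \frac{t}{110}$)
$\left(3628 + L{\left(-181 \right)}\right) \left(-43060 - 26500\right) = \left(3628 - - \frac{181}{110}\right) \left(-43060 - 26500\right) = \left(3628 + \frac{181}{110}\right) \left(-69560\right) = \frac{399261}{110} \left(-69560\right) = - \frac{2777259516}{11}$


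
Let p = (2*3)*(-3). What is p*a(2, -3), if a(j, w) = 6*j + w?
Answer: -162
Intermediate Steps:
p = -18 (p = 6*(-3) = -18)
a(j, w) = w + 6*j
p*a(2, -3) = -18*(-3 + 6*2) = -18*(-3 + 12) = -18*9 = -162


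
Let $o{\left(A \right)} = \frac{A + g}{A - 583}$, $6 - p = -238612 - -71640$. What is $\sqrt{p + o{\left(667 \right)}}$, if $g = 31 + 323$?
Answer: $\frac{\sqrt{294570633}}{42} \approx 408.64$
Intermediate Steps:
$g = 354$
$p = 166978$ ($p = 6 - \left(-238612 - -71640\right) = 6 - \left(-238612 + 71640\right) = 6 - -166972 = 6 + 166972 = 166978$)
$o{\left(A \right)} = \frac{354 + A}{-583 + A}$ ($o{\left(A \right)} = \frac{A + 354}{A - 583} = \frac{354 + A}{-583 + A}$)
$\sqrt{p + o{\left(667 \right)}} = \sqrt{166978 + \frac{354 + 667}{-583 + 667}} = \sqrt{166978 + \frac{1}{84} \cdot 1021} = \sqrt{166978 + \frac{1021}{84}} = \sqrt{\frac{14027173}{84}} = \frac{\sqrt{294570633}}{42}$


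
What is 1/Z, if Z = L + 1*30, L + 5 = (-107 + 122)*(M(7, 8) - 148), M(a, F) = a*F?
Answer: -1/1355 ≈ -0.00073801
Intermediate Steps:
M(a, F) = F*a
L = -1385 (L = -5 + (-107 + 122)*(8*7 - 148) = -5 + 15*(56 - 148) = -5 + 15*(-92) = -5 - 1380 = -1385)
Z = -1355 (Z = -1385 + 1*30 = -1385 + 30 = -1355)
1/Z = 1/(-1355) = -1/1355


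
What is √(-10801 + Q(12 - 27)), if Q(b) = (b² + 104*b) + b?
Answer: I*√12151 ≈ 110.23*I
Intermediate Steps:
Q(b) = b² + 105*b
√(-10801 + Q(12 - 27)) = √(-10801 + (12 - 27)*(105 + (12 - 27))) = √(-10801 - 15*(105 - 15)) = √(-10801 - 15*90) = √(-10801 - 1350) = √(-12151) = I*√12151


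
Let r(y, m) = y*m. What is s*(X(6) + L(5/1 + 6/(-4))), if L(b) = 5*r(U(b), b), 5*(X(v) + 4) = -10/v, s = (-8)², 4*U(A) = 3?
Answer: 1688/3 ≈ 562.67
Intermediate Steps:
U(A) = ¾ (U(A) = (¼)*3 = ¾)
r(y, m) = m*y
s = 64
X(v) = -4 - 2/v (X(v) = -4 + (-10/v)/5 = -4 - 2/v)
L(b) = 15*b/4 (L(b) = 5*(b*(¾)) = 5*(3*b/4) = 15*b/4)
s*(X(6) + L(5/1 + 6/(-4))) = 64*((-4 - 2/6) + 15*(5/1 + 6/(-4))/4) = 64*((-4 - 2*⅙) + 15*(5*1 + 6*(-¼))/4) = 64*((-4 - ⅓) + 15*(5 - 3/2)/4) = 64*(-13/3 + (15/4)*(7/2)) = 64*(-13/3 + 105/8) = 64*(211/24) = 1688/3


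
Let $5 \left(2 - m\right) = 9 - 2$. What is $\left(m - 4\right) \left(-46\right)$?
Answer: $\frac{782}{5} \approx 156.4$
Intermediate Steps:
$m = \frac{3}{5}$ ($m = 2 - \frac{9 - 2}{5} = 2 - \frac{7}{5} = \frac{3}{5} \approx 0.6$)
$\left(m - 4\right) \left(-46\right) = \left(\frac{3}{5} - 4\right) \left(-46\right) = \left(- \frac{17}{5}\right) \left(-46\right) = \frac{782}{5}$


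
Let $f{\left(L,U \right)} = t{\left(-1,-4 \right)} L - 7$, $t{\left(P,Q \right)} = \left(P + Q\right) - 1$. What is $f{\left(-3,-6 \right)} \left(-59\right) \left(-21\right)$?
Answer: $13629$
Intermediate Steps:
$t{\left(P,Q \right)} = -1 + P + Q$
$f{\left(L,U \right)} = -7 - 6 L$ ($f{\left(L,U \right)} = \left(-1 - 1 - 4\right) L - 7 = - 6 L - 7 = -7 - 6 L$)
$f{\left(-3,-6 \right)} \left(-59\right) \left(-21\right) = \left(-7 - -18\right) \left(-59\right) \left(-21\right) = \left(-7 + 18\right) \left(-59\right) \left(-21\right) = 11 \left(-59\right) \left(-21\right) = \left(-649\right) \left(-21\right) = 13629$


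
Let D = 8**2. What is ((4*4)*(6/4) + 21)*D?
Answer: 2880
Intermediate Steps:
D = 64
((4*4)*(6/4) + 21)*D = ((4*4)*(6/4) + 21)*64 = (16*(6*(1/4)) + 21)*64 = (16*(3/2) + 21)*64 = (24 + 21)*64 = 45*64 = 2880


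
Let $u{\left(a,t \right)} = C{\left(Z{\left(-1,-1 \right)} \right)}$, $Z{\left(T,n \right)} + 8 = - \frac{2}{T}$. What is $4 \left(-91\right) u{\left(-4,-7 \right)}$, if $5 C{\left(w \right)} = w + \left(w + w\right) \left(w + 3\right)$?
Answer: $-2184$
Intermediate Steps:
$Z{\left(T,n \right)} = -8 - \frac{2}{T}$
$C{\left(w \right)} = \frac{w}{5} + \frac{2 w \left(3 + w\right)}{5}$ ($C{\left(w \right)} = \frac{w + \left(w + w\right) \left(w + 3\right)}{5} = \frac{w + 2 w \left(3 + w\right)}{5} = \frac{w}{5} + \frac{2 w \left(3 + w\right)}{5}$)
$u{\left(a,t \right)} = 6$ ($u{\left(a,t \right)} = \frac{\left(-8 - \frac{2}{-1}\right) \left(7 + 2 \left(-8 - \frac{2}{-1}\right)\right)}{5} = \frac{\left(-8 - -2\right) \left(7 + 2 \left(-8 - -2\right)\right)}{5} = \frac{\left(-8 + 2\right) \left(7 + 2 \left(-8 + 2\right)\right)}{5} = \frac{1}{5} \left(-6\right) \left(7 + 2 \left(-6\right)\right) = \frac{1}{5} \left(-6\right) \left(7 - 12\right) = \frac{1}{5} \left(-6\right) \left(-5\right) = 6$)
$4 \left(-91\right) u{\left(-4,-7 \right)} = 4 \left(-91\right) 6 = \left(-364\right) 6 = -2184$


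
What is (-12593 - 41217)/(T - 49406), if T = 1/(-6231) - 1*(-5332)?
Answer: 67058022/54925019 ≈ 1.2209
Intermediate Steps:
T = 33223691/6231 (T = -1/6231 + 5332 = 33223691/6231 ≈ 5332.0)
(-12593 - 41217)/(T - 49406) = (-12593 - 41217)/(33223691/6231 - 49406) = -53810/(-274625095/6231) = -53810*(-6231/274625095) = 67058022/54925019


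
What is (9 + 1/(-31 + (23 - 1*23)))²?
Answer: 77284/961 ≈ 80.420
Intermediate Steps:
(9 + 1/(-31 + (23 - 1*23)))² = (9 + 1/(-31 + (23 - 23)))² = (9 + 1/(-31 + 0))² = (9 + 1/(-31))² = (9 - 1/31)² = (278/31)² = 77284/961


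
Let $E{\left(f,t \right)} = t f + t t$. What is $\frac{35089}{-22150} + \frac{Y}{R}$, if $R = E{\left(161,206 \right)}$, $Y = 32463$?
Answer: $- \frac{483435782}{418646075} \approx -1.1548$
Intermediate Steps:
$E{\left(f,t \right)} = t^{2} + f t$ ($E{\left(f,t \right)} = f t + t^{2} = t^{2} + f t$)
$R = 75602$ ($R = 206 \left(161 + 206\right) = 206 \cdot 367 = 75602$)
$\frac{35089}{-22150} + \frac{Y}{R} = \frac{35089}{-22150} + \frac{32463}{75602} = 35089 \left(- \frac{1}{22150}\right) + 32463 \cdot \frac{1}{75602} = - \frac{35089}{22150} + \frac{32463}{75602} = - \frac{483435782}{418646075}$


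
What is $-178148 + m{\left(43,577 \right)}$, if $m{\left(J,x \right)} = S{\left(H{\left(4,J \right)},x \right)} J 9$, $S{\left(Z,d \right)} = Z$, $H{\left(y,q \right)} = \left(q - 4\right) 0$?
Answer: $-178148$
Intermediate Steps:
$H{\left(y,q \right)} = 0$ ($H{\left(y,q \right)} = \left(-4 + q\right) 0 = 0$)
$m{\left(J,x \right)} = 0$ ($m{\left(J,x \right)} = 0 J 9 = 0 \cdot 9 = 0$)
$-178148 + m{\left(43,577 \right)} = -178148 + 0 = -178148$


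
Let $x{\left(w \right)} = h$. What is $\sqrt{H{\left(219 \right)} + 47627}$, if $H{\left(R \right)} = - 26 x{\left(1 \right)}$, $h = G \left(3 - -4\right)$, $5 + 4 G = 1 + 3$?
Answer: $\frac{\sqrt{190690}}{2} \approx 218.34$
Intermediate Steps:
$G = - \frac{1}{4}$ ($G = - \frac{5}{4} + \frac{1 + 3}{4} = - \frac{5}{4} + \frac{1}{4} \cdot 4 = - \frac{5}{4} + 1 = - \frac{1}{4} \approx -0.25$)
$h = - \frac{7}{4}$ ($h = - \frac{3 - -4}{4} = - \frac{3 + 4}{4} = \left(- \frac{1}{4}\right) 7 = - \frac{7}{4} \approx -1.75$)
$x{\left(w \right)} = - \frac{7}{4}$
$H{\left(R \right)} = \frac{91}{2}$ ($H{\left(R \right)} = \left(-26\right) \left(- \frac{7}{4}\right) = \frac{91}{2}$)
$\sqrt{H{\left(219 \right)} + 47627} = \sqrt{\frac{91}{2} + 47627} = \sqrt{\frac{95345}{2}} = \frac{\sqrt{190690}}{2}$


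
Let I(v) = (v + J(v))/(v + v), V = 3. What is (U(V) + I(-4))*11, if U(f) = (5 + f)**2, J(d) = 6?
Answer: 2805/4 ≈ 701.25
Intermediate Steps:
I(v) = (6 + v)/(2*v) (I(v) = (v + 6)/(v + v) = (6 + v)/((2*v)) = (6 + v)*(1/(2*v)) = (6 + v)/(2*v))
(U(V) + I(-4))*11 = ((5 + 3)**2 + (1/2)*(6 - 4)/(-4))*11 = (8**2 + (1/2)*(-1/4)*2)*11 = (64 - 1/4)*11 = (255/4)*11 = 2805/4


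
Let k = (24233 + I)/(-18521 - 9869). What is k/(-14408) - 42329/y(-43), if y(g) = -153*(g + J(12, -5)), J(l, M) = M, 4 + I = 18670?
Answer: -31827336721/5522082120 ≈ -5.7636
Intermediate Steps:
I = 18666 (I = -4 + 18670 = 18666)
y(g) = 765 - 153*g (y(g) = -153*(g - 5) = -153*(-5 + g) = 765 - 153*g)
k = -42899/28390 (k = (24233 + 18666)/(-18521 - 9869) = 42899/(-28390) = 42899*(-1/28390) = -42899/28390 ≈ -1.5111)
k/(-14408) - 42329/y(-43) = -42899/28390/(-14408) - 42329/(765 - 153*(-43)) = -42899/28390*(-1/14408) - 42329/(765 + 6579) = 42899/409043120 - 42329/7344 = -31827336721/5522082120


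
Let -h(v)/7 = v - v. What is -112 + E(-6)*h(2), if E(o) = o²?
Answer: -112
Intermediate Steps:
h(v) = 0 (h(v) = -7*(v - v) = -7*0 = 0)
-112 + E(-6)*h(2) = -112 + (-6)²*0 = -112 + 36*0 = -112 + 0 = -112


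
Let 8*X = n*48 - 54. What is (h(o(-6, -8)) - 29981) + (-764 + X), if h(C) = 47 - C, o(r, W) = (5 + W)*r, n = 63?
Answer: -121379/4 ≈ -30345.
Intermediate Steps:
o(r, W) = r*(5 + W)
X = 1485/4 (X = (63*48 - 54)/8 = (3024 - 54)/8 = (⅛)*2970 = 1485/4 ≈ 371.25)
(h(o(-6, -8)) - 29981) + (-764 + X) = ((47 - (-6)*(5 - 8)) - 29981) + (-764 + 1485/4) = ((47 - (-6)*(-3)) - 29981) - 1571/4 = ((47 - 1*18) - 29981) - 1571/4 = ((47 - 18) - 29981) - 1571/4 = (29 - 29981) - 1571/4 = -29952 - 1571/4 = -121379/4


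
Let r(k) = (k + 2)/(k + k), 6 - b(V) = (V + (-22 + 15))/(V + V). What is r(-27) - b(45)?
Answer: -1381/270 ≈ -5.1148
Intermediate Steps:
b(V) = 6 - (-7 + V)/(2*V) (b(V) = 6 - (V + (-22 + 15))/(V + V) = 6 - (V - 7)/(2*V) = 6 - (-7 + V)*1/(2*V) = 6 - (-7 + V)/(2*V))
r(k) = (2 + k)/(2*k) (r(k) = (2 + k)/((2*k)) = (2 + k)*(1/(2*k)) = (2 + k)/(2*k))
r(-27) - b(45) = (1/2)*(2 - 27)/(-27) - (7 + 11*45)/(2*45) = (1/2)*(-1/27)*(-25) - (7 + 495)/(2*45) = 25/54 - 502/(2*45) = 25/54 - 1*251/45 = 25/54 - 251/45 = -1381/270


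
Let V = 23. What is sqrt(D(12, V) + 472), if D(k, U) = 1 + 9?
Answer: sqrt(482) ≈ 21.954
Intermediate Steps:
D(k, U) = 10
sqrt(D(12, V) + 472) = sqrt(10 + 472) = sqrt(482)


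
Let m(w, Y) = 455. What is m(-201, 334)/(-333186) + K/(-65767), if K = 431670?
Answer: -20550903515/3130377666 ≈ -6.5650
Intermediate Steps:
m(-201, 334)/(-333186) + K/(-65767) = 455/(-333186) + 431670/(-65767) = 455*(-1/333186) + 431670*(-1/65767) = -65/47598 - 431670/65767 = -20550903515/3130377666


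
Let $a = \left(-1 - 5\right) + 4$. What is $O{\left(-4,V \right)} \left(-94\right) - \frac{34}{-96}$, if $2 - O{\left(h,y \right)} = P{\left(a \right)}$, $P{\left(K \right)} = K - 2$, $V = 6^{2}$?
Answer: $- \frac{27055}{48} \approx -563.65$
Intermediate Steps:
$V = 36$
$a = -2$ ($a = -6 + 4 = -2$)
$P{\left(K \right)} = -2 + K$
$O{\left(h,y \right)} = 6$ ($O{\left(h,y \right)} = 2 - \left(-2 - 2\right) = 2 - -4 = 2 + 4 = 6$)
$O{\left(-4,V \right)} \left(-94\right) - \frac{34}{-96} = 6 \left(-94\right) - \frac{34}{-96} = -564 - - \frac{17}{48} = -564 + \frac{17}{48} = - \frac{27055}{48}$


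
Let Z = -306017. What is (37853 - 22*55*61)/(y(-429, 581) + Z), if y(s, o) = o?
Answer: 35957/305436 ≈ 0.11772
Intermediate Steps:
(37853 - 22*55*61)/(y(-429, 581) + Z) = (37853 - 22*55*61)/(581 - 306017) = (37853 - 1210*61)/(-305436) = (37853 - 73810)*(-1/305436) = -35957*(-1/305436) = 35957/305436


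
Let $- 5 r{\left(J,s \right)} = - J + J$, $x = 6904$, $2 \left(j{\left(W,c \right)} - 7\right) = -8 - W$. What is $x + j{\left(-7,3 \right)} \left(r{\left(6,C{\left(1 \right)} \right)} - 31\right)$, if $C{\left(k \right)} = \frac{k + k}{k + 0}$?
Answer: $\frac{13405}{2} \approx 6702.5$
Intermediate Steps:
$j{\left(W,c \right)} = 3 - \frac{W}{2}$ ($j{\left(W,c \right)} = 7 + \frac{-8 - W}{2} = 7 - \left(4 + \frac{W}{2}\right) = 3 - \frac{W}{2}$)
$C{\left(k \right)} = 2$ ($C{\left(k \right)} = \frac{2 k}{k} = 2$)
$r{\left(J,s \right)} = 0$ ($r{\left(J,s \right)} = - \frac{- J + J}{5} = \left(- \frac{1}{5}\right) 0 = 0$)
$x + j{\left(-7,3 \right)} \left(r{\left(6,C{\left(1 \right)} \right)} - 31\right) = 6904 + \left(3 - - \frac{7}{2}\right) \left(0 - 31\right) = 6904 + \left(3 + \frac{7}{2}\right) \left(-31\right) = 6904 + \frac{13}{2} \left(-31\right) = 6904 - \frac{403}{2} = \frac{13405}{2}$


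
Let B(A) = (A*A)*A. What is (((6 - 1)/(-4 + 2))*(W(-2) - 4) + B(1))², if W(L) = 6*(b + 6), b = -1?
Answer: 4096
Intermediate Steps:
B(A) = A³ (B(A) = A²*A = A³)
W(L) = 30 (W(L) = 6*(-1 + 6) = 6*5 = 30)
(((6 - 1)/(-4 + 2))*(W(-2) - 4) + B(1))² = (((6 - 1)/(-4 + 2))*(30 - 4) + 1³)² = ((5/(-2))*26 + 1)² = ((5*(-½))*26 + 1)² = (-5/2*26 + 1)² = (-65 + 1)² = (-64)² = 4096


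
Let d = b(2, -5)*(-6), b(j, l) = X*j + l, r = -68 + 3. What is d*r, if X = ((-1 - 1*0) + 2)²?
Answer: -1170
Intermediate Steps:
X = 1 (X = ((-1 + 0) + 2)² = (-1 + 2)² = 1² = 1)
r = -65
b(j, l) = j + l (b(j, l) = 1*j + l = j + l)
d = 18 (d = (2 - 5)*(-6) = -3*(-6) = 18)
d*r = 18*(-65) = -1170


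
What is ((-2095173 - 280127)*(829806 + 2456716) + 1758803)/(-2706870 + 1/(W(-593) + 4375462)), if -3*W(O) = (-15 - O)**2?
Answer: 33287590765117152898/11542366171579 ≈ 2.8839e+6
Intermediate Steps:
W(O) = -(-15 - O)**2/3
((-2095173 - 280127)*(829806 + 2456716) + 1758803)/(-2706870 + 1/(W(-593) + 4375462)) = ((-2095173 - 280127)*(829806 + 2456716) + 1758803)/(-2706870 + 1/(-(15 - 593)**2/3 + 4375462)) = (-2375300*3286522 + 1758803)/(-2706870 + 1/(-1/3*(-578)**2 + 4375462)) = (-7806475706600 + 1758803)/(-2706870 + 1/(-1/3*334084 + 4375462)) = -7806473947797/(-2706870 + 1/(-334084/3 + 4375462)) = -7806473947797/(-2706870 + 1/(12792302/3)) = -7806473947797/(-2706870 + 3/12792302) = -7806473947797/(-34627098514737/12792302) = -7806473947797*(-12792302/34627098514737) = 33287590765117152898/11542366171579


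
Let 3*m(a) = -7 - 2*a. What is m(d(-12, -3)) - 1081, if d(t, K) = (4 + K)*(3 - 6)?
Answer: -3244/3 ≈ -1081.3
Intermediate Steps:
d(t, K) = -12 - 3*K (d(t, K) = (4 + K)*(-3) = -12 - 3*K)
m(a) = -7/3 - 2*a/3 (m(a) = (-7 - 2*a)/3 = -7/3 - 2*a/3)
m(d(-12, -3)) - 1081 = (-7/3 - 2*(-12 - 3*(-3))/3) - 1081 = (-7/3 - 2*(-12 + 9)/3) - 1081 = (-7/3 - 2/3*(-3)) - 1081 = (-7/3 + 2) - 1081 = -1/3 - 1081 = -3244/3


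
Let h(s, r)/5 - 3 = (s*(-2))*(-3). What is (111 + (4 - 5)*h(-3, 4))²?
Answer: 34596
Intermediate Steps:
h(s, r) = 15 + 30*s (h(s, r) = 15 + 5*((s*(-2))*(-3)) = 15 + 5*(-2*s*(-3)) = 15 + 5*(6*s) = 15 + 30*s)
(111 + (4 - 5)*h(-3, 4))² = (111 + (4 - 5)*(15 + 30*(-3)))² = (111 - (15 - 90))² = (111 - 1*(-75))² = (111 + 75)² = 186² = 34596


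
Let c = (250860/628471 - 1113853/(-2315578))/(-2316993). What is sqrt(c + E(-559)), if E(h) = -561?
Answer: I*sqrt(6378251201066071634062171590485200661478)/3371858793493097334 ≈ 23.685*I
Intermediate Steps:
c = -1280910205843/3371858793493097334 (c = (250860*(1/628471) - 1113853*(-1/2315578))*(-1/2316993) = (250860/628471 + 1113853/2315578)*(-1/2316993) = (1280910205843/1455273621238)*(-1/2316993) = -1280910205843/3371858793493097334 ≈ -3.7988e-7)
sqrt(c + E(-559)) = sqrt(-1280910205843/3371858793493097334 - 561) = sqrt(-1891612784430537810217/3371858793493097334) = I*sqrt(6378251201066071634062171590485200661478)/3371858793493097334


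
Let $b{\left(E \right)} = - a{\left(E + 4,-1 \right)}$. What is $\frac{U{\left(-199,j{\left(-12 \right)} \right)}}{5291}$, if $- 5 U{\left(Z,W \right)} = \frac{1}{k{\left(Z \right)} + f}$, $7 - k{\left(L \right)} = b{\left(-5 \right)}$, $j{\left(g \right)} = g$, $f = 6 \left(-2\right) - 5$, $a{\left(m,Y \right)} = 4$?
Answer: $\frac{1}{158730} \approx 6.3 \cdot 10^{-6}$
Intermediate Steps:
$b{\left(E \right)} = -4$ ($b{\left(E \right)} = \left(-1\right) 4 = -4$)
$f = -17$ ($f = -12 - 5 = -17$)
$k{\left(L \right)} = 11$ ($k{\left(L \right)} = 7 - -4 = 7 + 4 = 11$)
$U{\left(Z,W \right)} = \frac{1}{30}$ ($U{\left(Z,W \right)} = - \frac{1}{5 \left(11 - 17\right)} = - \frac{1}{5 \left(-6\right)} = \left(- \frac{1}{5}\right) \left(- \frac{1}{6}\right) = \frac{1}{30}$)
$\frac{U{\left(-199,j{\left(-12 \right)} \right)}}{5291} = \frac{1}{30 \cdot 5291} = \frac{1}{30} \cdot \frac{1}{5291} = \frac{1}{158730}$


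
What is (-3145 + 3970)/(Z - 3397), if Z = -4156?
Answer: -825/7553 ≈ -0.10923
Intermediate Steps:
(-3145 + 3970)/(Z - 3397) = (-3145 + 3970)/(-4156 - 3397) = 825/(-7553) = 825*(-1/7553) = -825/7553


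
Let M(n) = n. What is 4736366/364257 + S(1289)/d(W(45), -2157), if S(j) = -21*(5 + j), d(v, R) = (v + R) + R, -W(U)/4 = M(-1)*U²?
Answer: 1338926993/229846167 ≈ 5.8253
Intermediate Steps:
W(U) = 4*U² (W(U) = -(-4)*U² = 4*U²)
d(v, R) = v + 2*R (d(v, R) = (R + v) + R = v + 2*R)
S(j) = -105 - 21*j
4736366/364257 + S(1289)/d(W(45), -2157) = 4736366/364257 + (-105 - 21*1289)/(4*45² + 2*(-2157)) = 4736366*(1/364257) + (-105 - 27069)/(4*2025 - 4314) = 4736366/364257 - 27174/(8100 - 4314) = 4736366/364257 - 27174/3786 = 4736366/364257 - 27174*1/3786 = 4736366/364257 - 4529/631 = 1338926993/229846167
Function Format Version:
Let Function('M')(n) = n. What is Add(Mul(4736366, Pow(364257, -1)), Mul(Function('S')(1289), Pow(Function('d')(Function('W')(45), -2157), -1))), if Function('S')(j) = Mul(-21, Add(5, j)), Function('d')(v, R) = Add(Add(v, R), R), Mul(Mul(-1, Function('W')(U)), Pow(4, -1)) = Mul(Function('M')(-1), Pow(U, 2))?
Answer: Rational(1338926993, 229846167) ≈ 5.8253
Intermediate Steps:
Function('W')(U) = Mul(4, Pow(U, 2)) (Function('W')(U) = Mul(-4, Mul(-1, Pow(U, 2))) = Mul(4, Pow(U, 2)))
Function('d')(v, R) = Add(v, Mul(2, R)) (Function('d')(v, R) = Add(Add(R, v), R) = Add(v, Mul(2, R)))
Function('S')(j) = Add(-105, Mul(-21, j))
Add(Mul(4736366, Pow(364257, -1)), Mul(Function('S')(1289), Pow(Function('d')(Function('W')(45), -2157), -1))) = Add(Mul(4736366, Pow(364257, -1)), Mul(Add(-105, Mul(-21, 1289)), Pow(Add(Mul(4, Pow(45, 2)), Mul(2, -2157)), -1))) = Add(Mul(4736366, Rational(1, 364257)), Mul(Add(-105, -27069), Pow(Add(Mul(4, 2025), -4314), -1))) = Add(Rational(4736366, 364257), Mul(-27174, Pow(Add(8100, -4314), -1))) = Add(Rational(4736366, 364257), Mul(-27174, Pow(3786, -1))) = Add(Rational(4736366, 364257), Mul(-27174, Rational(1, 3786))) = Add(Rational(4736366, 364257), Rational(-4529, 631)) = Rational(1338926993, 229846167)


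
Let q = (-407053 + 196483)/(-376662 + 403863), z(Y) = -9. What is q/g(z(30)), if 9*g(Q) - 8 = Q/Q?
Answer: -70190/9067 ≈ -7.7413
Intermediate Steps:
q = -70190/9067 (q = -210570/27201 = -210570*1/27201 = -70190/9067 ≈ -7.7413)
g(Q) = 1 (g(Q) = 8/9 + (Q/Q)/9 = 8/9 + (⅑)*1 = 8/9 + ⅑ = 1)
q/g(z(30)) = -70190/9067/1 = -70190/9067*1 = -70190/9067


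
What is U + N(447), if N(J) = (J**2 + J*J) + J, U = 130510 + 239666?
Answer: 770241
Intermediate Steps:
U = 370176
N(J) = J + 2*J**2 (N(J) = (J**2 + J**2) + J = 2*J**2 + J = J + 2*J**2)
U + N(447) = 370176 + 447*(1 + 2*447) = 370176 + 447*(1 + 894) = 370176 + 447*895 = 370176 + 400065 = 770241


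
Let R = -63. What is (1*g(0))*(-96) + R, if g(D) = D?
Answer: -63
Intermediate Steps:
(1*g(0))*(-96) + R = (1*0)*(-96) - 63 = 0*(-96) - 63 = 0 - 63 = -63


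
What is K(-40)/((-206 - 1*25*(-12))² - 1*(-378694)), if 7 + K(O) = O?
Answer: -47/387530 ≈ -0.00012128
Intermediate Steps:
K(O) = -7 + O
K(-40)/((-206 - 1*25*(-12))² - 1*(-378694)) = (-7 - 40)/((-206 - 1*25*(-12))² - 1*(-378694)) = -47/((-206 - 25*(-12))² + 378694) = -47/((-206 + 300)² + 378694) = -47/(94² + 378694) = -47/(8836 + 378694) = -47/387530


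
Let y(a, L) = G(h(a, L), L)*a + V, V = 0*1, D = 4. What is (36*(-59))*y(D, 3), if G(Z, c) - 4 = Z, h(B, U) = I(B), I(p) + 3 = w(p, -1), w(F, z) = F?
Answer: -42480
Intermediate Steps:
I(p) = -3 + p
h(B, U) = -3 + B
G(Z, c) = 4 + Z
V = 0
y(a, L) = a*(1 + a) (y(a, L) = (4 + (-3 + a))*a + 0 = (1 + a)*a + 0 = a*(1 + a) + 0 = a*(1 + a))
(36*(-59))*y(D, 3) = (36*(-59))*(4*(1 + 4)) = -8496*5 = -2124*20 = -42480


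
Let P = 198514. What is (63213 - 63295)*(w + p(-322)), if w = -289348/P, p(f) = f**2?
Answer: -843879885348/99257 ≈ -8.5020e+6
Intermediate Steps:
w = -144674/99257 (w = -289348/198514 = -289348*1/198514 = -144674/99257 ≈ -1.4576)
(63213 - 63295)*(w + p(-322)) = (63213 - 63295)*(-144674/99257 + (-322)**2) = -82*(-144674/99257 + 103684) = -82*10291218114/99257 = -843879885348/99257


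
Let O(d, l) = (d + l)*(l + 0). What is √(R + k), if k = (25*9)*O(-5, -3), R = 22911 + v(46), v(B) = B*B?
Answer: √30427 ≈ 174.43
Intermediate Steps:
v(B) = B²
R = 25027 (R = 22911 + 46² = 22911 + 2116 = 25027)
O(d, l) = l*(d + l) (O(d, l) = (d + l)*l = l*(d + l))
k = 5400 (k = (25*9)*(-3*(-5 - 3)) = 225*(-3*(-8)) = 225*24 = 5400)
√(R + k) = √(25027 + 5400) = √30427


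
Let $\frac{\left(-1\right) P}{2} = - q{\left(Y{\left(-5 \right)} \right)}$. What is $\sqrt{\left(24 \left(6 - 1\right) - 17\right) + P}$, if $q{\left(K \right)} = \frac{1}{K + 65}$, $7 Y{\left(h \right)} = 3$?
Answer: $\frac{\sqrt{5403026}}{229} \approx 10.15$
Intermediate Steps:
$Y{\left(h \right)} = \frac{3}{7}$ ($Y{\left(h \right)} = \frac{1}{7} \cdot 3 = \frac{3}{7}$)
$q{\left(K \right)} = \frac{1}{65 + K}$
$P = \frac{7}{229}$ ($P = - 2 \left(- \frac{1}{65 + \frac{3}{7}}\right) = - 2 \left(- \frac{1}{\frac{458}{7}}\right) = - 2 \left(\left(-1\right) \frac{7}{458}\right) = \left(-2\right) \left(- \frac{7}{458}\right) = \frac{7}{229} \approx 0.030568$)
$\sqrt{\left(24 \left(6 - 1\right) - 17\right) + P} = \sqrt{\left(24 \left(6 - 1\right) - 17\right) + \frac{7}{229}} = \sqrt{\left(24 \cdot 5 - 17\right) + \frac{7}{229}} = \sqrt{\left(120 - 17\right) + \frac{7}{229}} = \sqrt{103 + \frac{7}{229}} = \sqrt{\frac{23594}{229}} = \frac{\sqrt{5403026}}{229}$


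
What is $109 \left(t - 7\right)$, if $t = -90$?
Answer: $-10573$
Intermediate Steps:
$109 \left(t - 7\right) = 109 \left(-90 - 7\right) = 109 \left(-97\right) = -10573$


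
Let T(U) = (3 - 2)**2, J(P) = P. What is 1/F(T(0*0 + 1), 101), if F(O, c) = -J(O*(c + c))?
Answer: -1/202 ≈ -0.0049505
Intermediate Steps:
T(U) = 1 (T(U) = 1**2 = 1)
F(O, c) = -2*O*c (F(O, c) = -O*(c + c) = -O*2*c = -2*O*c)
1/F(T(0*0 + 1), 101) = 1/(-2*1*101) = 1/(-202) = -1/202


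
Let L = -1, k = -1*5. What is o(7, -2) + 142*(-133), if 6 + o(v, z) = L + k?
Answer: -18898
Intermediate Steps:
k = -5
o(v, z) = -12 (o(v, z) = -6 + (-1 - 5) = -6 - 6 = -12)
o(7, -2) + 142*(-133) = -12 + 142*(-133) = -12 - 18886 = -18898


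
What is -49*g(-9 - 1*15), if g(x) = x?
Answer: 1176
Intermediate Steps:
-49*g(-9 - 1*15) = -49*(-9 - 1*15) = -49*(-9 - 15) = -49*(-24) = 1176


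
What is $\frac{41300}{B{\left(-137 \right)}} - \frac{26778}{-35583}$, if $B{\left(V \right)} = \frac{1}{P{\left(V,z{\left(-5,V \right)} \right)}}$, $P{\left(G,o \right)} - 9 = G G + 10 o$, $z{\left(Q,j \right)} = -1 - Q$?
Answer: $\frac{9218172316326}{11861} \approx 7.7718 \cdot 10^{8}$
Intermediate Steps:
$P{\left(G,o \right)} = 9 + G^{2} + 10 o$ ($P{\left(G,o \right)} = 9 + \left(G G + 10 o\right) = 9 + \left(G^{2} + 10 o\right) = 9 + G^{2} + 10 o$)
$B{\left(V \right)} = \frac{1}{49 + V^{2}}$ ($B{\left(V \right)} = \frac{1}{9 + V^{2} + 10 \left(-1 - -5\right)} = \frac{1}{9 + V^{2} + 10 \left(-1 + 5\right)} = \frac{1}{9 + V^{2} + 10 \cdot 4} = \frac{1}{9 + V^{2} + 40} = \frac{1}{49 + V^{2}}$)
$\frac{41300}{B{\left(-137 \right)}} - \frac{26778}{-35583} = \frac{41300}{\frac{1}{49 + \left(-137\right)^{2}}} - \frac{26778}{-35583} = \frac{41300}{\frac{1}{49 + 18769}} - - \frac{8926}{11861} = \frac{41300}{\frac{1}{18818}} + \frac{8926}{11861} = 41300 \frac{1}{\frac{1}{18818}} + \frac{8926}{11861} = 41300 \cdot 18818 + \frac{8926}{11861} = 777183400 + \frac{8926}{11861} = \frac{9218172316326}{11861}$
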